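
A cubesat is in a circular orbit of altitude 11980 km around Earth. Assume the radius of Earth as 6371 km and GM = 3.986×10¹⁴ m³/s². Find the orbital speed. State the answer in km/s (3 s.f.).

v ≈ 4.66 km/s

r = 6371 + 11980 = 18351 km = 1.8351×10⁷ m.
For a circular orbit v = √(μ/r) = √(3.986×10¹⁴ / 1.835×10⁷) = √(2.172×10⁷) = 4661 m/s.
That is 4.661 km/s.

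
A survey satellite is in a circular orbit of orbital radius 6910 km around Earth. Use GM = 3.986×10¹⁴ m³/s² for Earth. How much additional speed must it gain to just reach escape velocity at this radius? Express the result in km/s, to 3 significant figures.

r = 6910 km = 6.910×10⁶ m.
Circular speed v_c = √(μ/r) = 7595 m/s.
Escape speed v_esc = √(2μ/r) = √2 × v_c = 10740 m/s.
Δv = v_esc − v_c = 3146 m/s = 3.146 km/s.

Δv ≈ 3.15 km/s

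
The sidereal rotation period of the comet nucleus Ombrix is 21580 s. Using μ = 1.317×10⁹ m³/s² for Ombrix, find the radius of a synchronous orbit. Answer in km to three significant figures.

A synchronous orbit has period T, so by Kepler's third law a = (μT²/4π²)^(1/3).
μT²/4π² = 1.317×10⁹ × (2.158×10⁴)² / 39.48 = 1.554×10¹⁶ m³.
a = 2.495×10⁵ m = 249.52 km.

r_sync ≈ 250 km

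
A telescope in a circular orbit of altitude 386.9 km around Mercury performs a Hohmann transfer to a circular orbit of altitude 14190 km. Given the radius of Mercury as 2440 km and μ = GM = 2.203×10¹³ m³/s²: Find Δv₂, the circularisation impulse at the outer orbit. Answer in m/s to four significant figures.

r₁ = 2440 + 386.9 = 2826.9 km = 2.8269×10⁶ m.
r₂ = 2440 + 14190 = 16630 km = 1.6630×10⁷ m.
Transfer ellipse a_t = (r₁ + r₂)/2 = 9.728×10⁶ m.
At r₁: circular v_c1 = √(μ/r₁) = 2792 m/s; transfer-periherm v_p = √[μ(2/r₁ − 1/a_t)] = 3650 m/s.
At r₂: circular v_c2 = √(μ/r₂) = 1151 m/s; transfer-apoherm v_a = √[μ(2/r₂ − 1/a_t)] = 620.4 m/s.
Δv₂ = v_c2 − v_a = 530.5 m/s.

Δv ≈ 530.5 m/s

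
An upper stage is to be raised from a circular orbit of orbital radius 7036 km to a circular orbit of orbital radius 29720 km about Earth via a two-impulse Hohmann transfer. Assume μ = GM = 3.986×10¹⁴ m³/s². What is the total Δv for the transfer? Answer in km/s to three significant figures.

Δv_total ≈ 3.44 km/s

r₁ = 7036 km = 7.036×10⁶ m.
r₂ = 29720 km = 2.972×10⁷ m.
Transfer ellipse a_t = (r₁ + r₂)/2 = 1.838×10⁷ m.
At r₁: circular v_c1 = √(μ/r₁) = 7527 m/s; transfer-perigee v_p = √[μ(2/r₁ − 1/a_t)] = 9572 m/s.
Δv₁ = v_p − v_c1 = 2045 m/s.
At r₂: circular v_c2 = √(μ/r₂) = 3662 m/s; transfer-apogee v_a = √[μ(2/r₂ − 1/a_t)] = 2266 m/s.
Δv₂ = v_c2 − v_a = 1396 m/s.
Total Δv = Δv₁ + Δv₂ = 3441 m/s = 3.441 km/s.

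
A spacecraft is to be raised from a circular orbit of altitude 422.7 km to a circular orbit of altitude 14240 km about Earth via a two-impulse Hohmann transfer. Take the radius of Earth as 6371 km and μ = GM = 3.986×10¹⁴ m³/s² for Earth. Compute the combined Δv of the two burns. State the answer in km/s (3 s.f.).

Δv_total ≈ 3.04 km/s

r₁ = 6371 + 422.7 = 6793.7 km = 6.7937×10⁶ m.
r₂ = 6371 + 14240 = 20611 km = 2.0611×10⁷ m.
Transfer ellipse a_t = (r₁ + r₂)/2 = 1.370×10⁷ m.
At r₁: circular v_c1 = √(μ/r₁) = 7660 m/s; transfer-perigee v_p = √[μ(2/r₁ − 1/a_t)] = 9394 m/s.
Δv₁ = v_p − v_c1 = 1735 m/s.
At r₂: circular v_c2 = √(μ/r₂) = 4398 m/s; transfer-apogee v_a = √[μ(2/r₂ − 1/a_t)] = 3097 m/s.
Δv₂ = v_c2 − v_a = 1301 m/s.
Total Δv = Δv₁ + Δv₂ = 3036 m/s = 3.036 km/s.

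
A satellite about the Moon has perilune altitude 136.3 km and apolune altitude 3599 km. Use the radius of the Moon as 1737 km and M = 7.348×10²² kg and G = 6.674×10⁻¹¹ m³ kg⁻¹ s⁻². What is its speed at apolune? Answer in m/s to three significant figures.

μ = GM = 6.674×10⁻¹¹ × 7.348×10²² = 4.904×10¹² m³/s².
r_p = 1737 + 136.3 = 1873.3 km = 1.8733×10⁶ m.
r_a = 1737 + 3599 = 5336.0 km = 5.3360×10⁶ m.
Semi-major axis a = (r_p + r_a)/2 = 3604.7 km = 3.605×10⁶ m.
Vis-viva: v² = μ(2/r − 1/a) = 4.904×10¹² × (3.748×10⁻⁷ − 2.774×10⁻⁷) = 4.776×10⁵ m²/s².
v = 691.1 m/s.

v ≈ 691 m/s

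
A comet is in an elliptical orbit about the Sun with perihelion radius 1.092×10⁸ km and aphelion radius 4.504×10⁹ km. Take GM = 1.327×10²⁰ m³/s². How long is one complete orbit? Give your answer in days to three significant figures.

Semi-major axis a = (r_p + r_a)/2 = (1.0920×10⁸ + 4.5040×10⁹)/2 = 2.3066×10⁹ km = 2.307×10¹² m.
By Kepler's third law T = 2π√(a³/μ) = 2π × 3.041×10⁸ = 1.911×10⁹ s.
= 22120 days.

T ≈ 22100 days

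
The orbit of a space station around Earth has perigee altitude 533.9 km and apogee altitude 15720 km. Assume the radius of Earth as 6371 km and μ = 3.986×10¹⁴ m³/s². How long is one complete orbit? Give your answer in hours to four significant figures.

T ≈ 4.826 hours

r_p = 6371 + 533.9 = 6904.9 km = 6.9049×10⁶ m.
r_a = 6371 + 15720 = 22091 km = 2.2091×10⁷ m.
Semi-major axis a = (r_p + r_a)/2 = (6904.9 + 22091)/2 = 14498 km = 1.450×10⁷ m.
By Kepler's third law T = 2π√(a³/μ) = 2π × 2.765×10³ = 1.737×10⁴ s.
= 4.826 hours.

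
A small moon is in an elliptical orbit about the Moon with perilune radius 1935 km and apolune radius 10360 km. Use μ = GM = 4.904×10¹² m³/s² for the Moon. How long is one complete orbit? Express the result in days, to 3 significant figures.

T ≈ 0.501 days

Semi-major axis a = (r_p + r_a)/2 = (1935.0 + 10360)/2 = 6147.5 km = 6.148×10⁶ m.
By Kepler's third law T = 2π√(a³/μ) = 2π × 6.883×10³ = 4.325×10⁴ s.
= 0.5005 days.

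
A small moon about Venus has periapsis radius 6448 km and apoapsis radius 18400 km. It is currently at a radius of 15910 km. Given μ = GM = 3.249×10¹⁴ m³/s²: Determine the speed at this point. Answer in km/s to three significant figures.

Semi-major axis a = (r_p + r_a)/2 = 12424 km = 1.242×10⁷ m.
Vis-viva: v² = μ(2/r − 1/a) = 3.249×10¹⁴ × (1.257×10⁻⁷ − 8.049×10⁻⁸) = 1.469×10⁷ m²/s².
v = 3833 m/s = 3.833 km/s.

v ≈ 3.83 km/s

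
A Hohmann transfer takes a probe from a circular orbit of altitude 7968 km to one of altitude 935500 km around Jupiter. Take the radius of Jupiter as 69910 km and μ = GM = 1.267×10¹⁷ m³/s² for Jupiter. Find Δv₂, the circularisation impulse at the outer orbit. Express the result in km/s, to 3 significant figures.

r₁ = 69910 + 7968 = 77878 km = 7.7878×10⁷ m.
r₂ = 69910 + 935500 = 1005400 km = 1.0054×10⁹ m.
Transfer ellipse a_t = (r₁ + r₂)/2 = 5.416×10⁸ m.
At r₁: circular v_c1 = √(μ/r₁) = 40330 m/s; transfer-perijove v_p = √[μ(2/r₁ − 1/a_t)] = 54950 m/s.
At r₂: circular v_c2 = √(μ/r₂) = 11230 m/s; transfer-apojove v_a = √[μ(2/r₂ − 1/a_t)] = 4257 m/s.
Δv₂ = v_c2 − v_a = 6969 m/s.
= 6.969 km/s.

Δv ≈ 6.97 km/s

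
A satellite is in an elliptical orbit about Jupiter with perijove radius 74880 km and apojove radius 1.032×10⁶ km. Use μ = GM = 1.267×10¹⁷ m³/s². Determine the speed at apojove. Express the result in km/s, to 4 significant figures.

v ≈ 4.076 km/s

Semi-major axis a = (r_p + r_a)/2 = 5.5344×10⁵ km = 5.534×10⁸ m.
Vis-viva: v² = μ(2/r − 1/a) = 1.267×10¹⁷ × (1.938×10⁻⁹ − 1.807×10⁻⁹) = 1.661×10⁷ m²/s².
v = 4076 m/s = 4.076 km/s.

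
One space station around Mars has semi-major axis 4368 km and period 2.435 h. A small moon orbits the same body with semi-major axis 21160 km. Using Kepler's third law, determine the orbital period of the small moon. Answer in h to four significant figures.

T₂ ≈ 25.96 h

Kepler's third law: T² ∝ a³, so T₂ = T₁ (a₂/a₁)^(3/2).
a₂/a₁ = 4.844, (a₂/a₁)^(3/2) = 10.66.
T₂ = 2.435 × 10.66 = 25.96 h.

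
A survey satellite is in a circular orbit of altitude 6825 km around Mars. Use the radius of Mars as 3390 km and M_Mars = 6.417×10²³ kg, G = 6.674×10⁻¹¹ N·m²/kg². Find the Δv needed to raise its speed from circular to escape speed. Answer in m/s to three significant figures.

μ = GM = 6.674×10⁻¹¹ × 6.417×10²³ = 4.283×10¹³ m³/s².
r = 3390 + 6825 = 10215 km = 1.0215×10⁷ m.
Circular speed v_c = √(μ/r) = 2048 m/s.
Escape speed v_esc = √(2μ/r) = √2 × v_c = 2896 m/s.
Δv = v_esc − v_c = 848.1 m/s.

Δv ≈ 848 m/s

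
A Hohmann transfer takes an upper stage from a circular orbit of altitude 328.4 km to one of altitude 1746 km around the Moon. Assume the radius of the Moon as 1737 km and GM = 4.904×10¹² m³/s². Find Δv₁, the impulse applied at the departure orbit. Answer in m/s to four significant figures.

r₁ = 1737 + 328.4 = 2065.4 km = 2.0654×10⁶ m.
r₂ = 1737 + 1746 = 3483.0 km = 3.4830×10⁶ m.
Transfer ellipse a_t = (r₁ + r₂)/2 = 2.774×10⁶ m.
At r₁: circular v_c1 = √(μ/r₁) = 1541 m/s; transfer-perilune v_p = √[μ(2/r₁ − 1/a_t)] = 1727 m/s.
Δv₁ = v_p − v_c1 = 185.7 m/s.

Δv ≈ 185.7 m/s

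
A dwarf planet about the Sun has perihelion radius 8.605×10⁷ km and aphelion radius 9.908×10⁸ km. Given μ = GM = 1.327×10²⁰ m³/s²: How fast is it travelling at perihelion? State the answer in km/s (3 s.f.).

Semi-major axis a = (r_p + r_a)/2 = 5.3842×10⁸ km = 5.384×10¹¹ m.
Vis-viva: v² = μ(2/r − 1/a) = 1.327×10²⁰ × (2.324×10⁻¹¹ − 1.857×10⁻¹²) = 2.838×10⁹ m²/s².
v = 53270 m/s = 53.27 km/s.

v ≈ 53.3 km/s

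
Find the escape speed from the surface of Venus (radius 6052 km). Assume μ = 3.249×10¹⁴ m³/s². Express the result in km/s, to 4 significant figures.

r = R = 6.052×10⁶ m.
Escape speed v_esc = √(2μ/r) = √(2 × 3.249×10¹⁴ / 6.052×10⁶) = √(1.074×10⁸) = 10360 m/s.
= 10.36 km/s.

v_esc ≈ 10.36 km/s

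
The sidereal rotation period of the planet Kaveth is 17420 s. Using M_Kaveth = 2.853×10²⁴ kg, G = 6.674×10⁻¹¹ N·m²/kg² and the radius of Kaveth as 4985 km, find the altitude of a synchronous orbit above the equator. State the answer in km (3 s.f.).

μ = GM = 6.674×10⁻¹¹ × 2.853×10²⁴ = 1.904×10¹⁴ m³/s².
A synchronous orbit has period T, so by Kepler's third law a = (μT²/4π²)^(1/3).
μT²/4π² = 1.904×10¹⁴ × (1.742×10⁴)² / 39.48 = 1.464×10²¹ m³.
a = 1.135×10⁷ m = 11354 km.
Altitude h = a − R = 11354 − 4985 = 6368.8 km.

h_sync ≈ 6370 km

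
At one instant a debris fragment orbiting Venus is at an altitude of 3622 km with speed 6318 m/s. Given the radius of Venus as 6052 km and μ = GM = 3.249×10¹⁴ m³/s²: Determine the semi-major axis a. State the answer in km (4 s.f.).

r = 6052 + 3622 = 9674.0 km = 9.674×10⁶ m.
Vis-viva rearranged: 1/a = 2/r − v²/μ = 2.067×10⁻⁷ − 1.229×10⁻⁷ = 8.388×10⁻⁸ m⁻¹.
a = 1.192×10⁷ m = 11922 km.

a ≈ 11920 km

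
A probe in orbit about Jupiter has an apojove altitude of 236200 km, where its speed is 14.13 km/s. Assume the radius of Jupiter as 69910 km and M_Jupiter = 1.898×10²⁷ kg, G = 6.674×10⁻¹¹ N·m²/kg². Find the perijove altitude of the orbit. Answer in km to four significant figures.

μ = GM = 6.674×10⁻¹¹ × 1.898×10²⁷ = 1.267×10¹⁷ m³/s².
r_a = 69910 + 236200 = 3.0611×10⁵ km = 3.061×10⁸ m.
Specific energy ε = v²/2 − μ/r = -3.140×10⁸ J/kg, so a = −μ/(2ε) = 2.017×10⁸ m.
The apsides satisfy r_p + r_a = 2a, so the perijove radius is 2a − r_a = 9.732×10⁷ m = 97325 km.
Perijove altitude = 97325 − 69910 = 27415 km.

perijove altitude ≈ 27410 km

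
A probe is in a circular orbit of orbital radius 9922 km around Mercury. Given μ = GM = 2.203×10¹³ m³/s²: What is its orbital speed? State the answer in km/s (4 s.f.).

v ≈ 1.490 km/s

r = 9922 km = 9.922×10⁶ m.
For a circular orbit v = √(μ/r) = √(2.203×10¹³ / 9.922×10⁶) = √(2.220×10⁶) = 1490 m/s.
That is 1.490 km/s.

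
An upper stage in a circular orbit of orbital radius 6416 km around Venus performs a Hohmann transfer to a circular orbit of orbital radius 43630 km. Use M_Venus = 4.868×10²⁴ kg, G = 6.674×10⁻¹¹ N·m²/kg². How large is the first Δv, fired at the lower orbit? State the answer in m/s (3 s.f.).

Δv ≈ 2280 m/s

μ = GM = 6.674×10⁻¹¹ × 4.868×10²⁴ = 3.249×10¹⁴ m³/s².
r₁ = 6416 km = 6.416×10⁶ m.
r₂ = 43630 km = 4.363×10⁷ m.
Transfer ellipse a_t = (r₁ + r₂)/2 = 2.502×10⁷ m.
At r₁: circular v_c1 = √(μ/r₁) = 7116 m/s; transfer-periapsis v_p = √[μ(2/r₁ − 1/a_t)] = 9396 m/s.
Δv₁ = v_p − v_c1 = 2280 m/s.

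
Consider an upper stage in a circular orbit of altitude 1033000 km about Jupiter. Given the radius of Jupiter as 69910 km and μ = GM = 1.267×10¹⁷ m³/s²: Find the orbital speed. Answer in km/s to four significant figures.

v ≈ 10.72 km/s

r = 69910 + 1033000 = 1102900 km = 1.1029×10⁹ m.
For a circular orbit v = √(μ/r) = √(1.267×10¹⁷ / 1.103×10⁹) = √(1.149×10⁸) = 10720 m/s.
That is 10.72 km/s.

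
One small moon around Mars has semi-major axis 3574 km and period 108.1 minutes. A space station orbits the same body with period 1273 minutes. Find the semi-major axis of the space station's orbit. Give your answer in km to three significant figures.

a₂ ≈ 18500 km

Kepler's third law: a³ ∝ T², so a₂ = a₁ (T₂/T₁)^(2/3).
T₂/T₁ = 11.78, (T₂/T₁)^(2/3) = 5.176.
a₂ = 3574 × 5.176 = 18500 km.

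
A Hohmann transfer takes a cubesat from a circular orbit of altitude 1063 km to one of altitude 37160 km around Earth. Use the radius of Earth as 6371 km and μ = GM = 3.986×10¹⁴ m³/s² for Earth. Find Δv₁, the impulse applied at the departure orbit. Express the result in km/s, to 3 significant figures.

Δv ≈ 2.25 km/s

r₁ = 6371 + 1063 = 7434.0 km = 7.4340×10⁶ m.
r₂ = 6371 + 37160 = 43531 km = 4.3531×10⁷ m.
Transfer ellipse a_t = (r₁ + r₂)/2 = 2.548×10⁷ m.
At r₁: circular v_c1 = √(μ/r₁) = 7322 m/s; transfer-perigee v_p = √[μ(2/r₁ − 1/a_t)] = 9571 m/s.
Δv₁ = v_p − v_c1 = 2248 m/s.
= 2.248 km/s.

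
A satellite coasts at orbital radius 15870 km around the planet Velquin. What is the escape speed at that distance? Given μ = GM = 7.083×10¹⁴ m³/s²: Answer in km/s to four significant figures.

v_esc ≈ 9.448 km/s

r = 15870 km = 1.587×10⁷ m.
Escape speed v_esc = √(2μ/r) = √(2 × 7.083×10¹⁴ / 1.587×10⁷) = √(8.926×10⁷) = 9448 m/s.
= 9.448 km/s.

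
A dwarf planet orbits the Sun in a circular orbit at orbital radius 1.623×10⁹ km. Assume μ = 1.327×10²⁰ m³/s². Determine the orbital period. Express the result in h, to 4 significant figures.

r = 1.623×10⁹ km = 1.623×10¹² m.
Kepler's third law: T = 2π√(r³/μ) = 2π√((1.623×10¹²)³ / 1.327×10²⁰).
r³/μ = 3.222×10¹⁶ s², so T = 2π × 1.795×10⁸ = 1.128×10⁹ s.
Converting: 1.128×10⁹ s ÷ 3600 = 3.133×10⁵ h.

T ≈ 313300 h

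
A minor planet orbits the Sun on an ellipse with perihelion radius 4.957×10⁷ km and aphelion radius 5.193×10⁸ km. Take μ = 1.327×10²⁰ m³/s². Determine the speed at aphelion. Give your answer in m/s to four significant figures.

v ≈ 6673 m/s

Semi-major axis a = (r_p + r_a)/2 = 2.8444×10⁸ km = 2.844×10¹¹ m.
Vis-viva: v² = μ(2/r − 1/a) = 1.327×10²⁰ × (3.851×10⁻¹² − 3.516×10⁻¹²) = 4.453×10⁷ m²/s².
v = 6673 m/s.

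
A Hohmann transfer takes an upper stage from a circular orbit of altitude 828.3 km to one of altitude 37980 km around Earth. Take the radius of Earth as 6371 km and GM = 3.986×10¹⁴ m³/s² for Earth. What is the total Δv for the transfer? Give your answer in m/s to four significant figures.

Δv_total ≈ 3733 m/s

r₁ = 6371 + 828.3 = 7199.3 km = 7.1993×10⁶ m.
r₂ = 6371 + 37980 = 44351 km = 4.4351×10⁷ m.
Transfer ellipse a_t = (r₁ + r₂)/2 = 2.578×10⁷ m.
At r₁: circular v_c1 = √(μ/r₁) = 7441 m/s; transfer-perigee v_p = √[μ(2/r₁ − 1/a_t)] = 9761 m/s.
Δv₁ = v_p − v_c1 = 2320 m/s.
At r₂: circular v_c2 = √(μ/r₂) = 2998 m/s; transfer-apogee v_a = √[μ(2/r₂ − 1/a_t)] = 1584 m/s.
Δv₂ = v_c2 − v_a = 1414 m/s.
Total Δv = Δv₁ + Δv₂ = 3733 m/s.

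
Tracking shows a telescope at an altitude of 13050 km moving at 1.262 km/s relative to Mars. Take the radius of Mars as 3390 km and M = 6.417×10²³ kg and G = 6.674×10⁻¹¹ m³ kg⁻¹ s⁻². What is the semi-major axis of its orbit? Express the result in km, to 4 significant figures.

a ≈ 11840 km

μ = GM = 6.674×10⁻¹¹ × 6.417×10²³ = 4.283×10¹³ m³/s².
r = 3390 + 13050 = 16440 km = 1.644×10⁷ m.
Specific orbital energy ε = v²/2 − μ/r = (1262)²/2 − 4.283×10¹³/1.644×10⁷ = -1.809×10⁶ J/kg.
Since ε = −μ/(2a), a = −μ/(2ε) = 1.184×10⁷ m = 11839 km.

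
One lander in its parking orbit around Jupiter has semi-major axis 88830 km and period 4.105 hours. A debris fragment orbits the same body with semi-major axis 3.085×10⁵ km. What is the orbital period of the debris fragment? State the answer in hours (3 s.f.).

Kepler's third law: T² ∝ a³, so T₂ = T₁ (a₂/a₁)^(3/2).
a₂/a₁ = 3.473, (a₂/a₁)^(3/2) = 6.472.
T₂ = 4.105 × 6.472 = 26.57 hours.

T₂ ≈ 26.6 hours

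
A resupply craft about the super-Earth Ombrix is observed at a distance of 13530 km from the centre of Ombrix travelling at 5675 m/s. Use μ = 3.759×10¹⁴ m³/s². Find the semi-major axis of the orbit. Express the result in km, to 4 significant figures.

a ≈ 16090 km

r = 1.353×10⁷ m.
Specific orbital energy ε = v²/2 − μ/r = (5675)²/2 − 3.759×10¹⁴/1.353×10⁷ = -1.168×10⁷ J/kg.
Since ε = −μ/(2a), a = −μ/(2ε) = 1.609×10⁷ m = 16092 km.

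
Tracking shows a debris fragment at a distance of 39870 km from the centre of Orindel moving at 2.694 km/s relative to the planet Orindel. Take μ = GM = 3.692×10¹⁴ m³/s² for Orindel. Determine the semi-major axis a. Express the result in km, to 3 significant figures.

a ≈ 32800 km

r = 3.987×10⁷ m.
Vis-viva rearranged: 1/a = 2/r − v²/μ = 5.016×10⁻⁸ − 1.966×10⁻⁸ = 3.051×10⁻⁸ m⁻¹.
a = 3.278×10⁷ m = 32781 km.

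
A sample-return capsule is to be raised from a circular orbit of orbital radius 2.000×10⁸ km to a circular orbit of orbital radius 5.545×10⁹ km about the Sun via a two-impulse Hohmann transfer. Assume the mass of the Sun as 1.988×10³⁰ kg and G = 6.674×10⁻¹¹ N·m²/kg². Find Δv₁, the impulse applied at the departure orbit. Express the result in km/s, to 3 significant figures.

μ = GM = 6.674×10⁻¹¹ × 1.988×10³⁰ = 1.327×10²⁰ m³/s².
r₁ = 2.000×10⁸ km = 2.000×10¹¹ m.
r₂ = 5.545×10⁹ km = 5.545×10¹² m.
Transfer ellipse a_t = (r₁ + r₂)/2 = 2.872×10¹² m.
At r₁: circular v_c1 = √(μ/r₁) = 25760 m/s; transfer-perihelion v_p = √[μ(2/r₁ − 1/a_t)] = 35790 m/s.
Δv₁ = v_p − v_c1 = 10030 m/s.
= 10.03 km/s.

Δv ≈ 10.0 km/s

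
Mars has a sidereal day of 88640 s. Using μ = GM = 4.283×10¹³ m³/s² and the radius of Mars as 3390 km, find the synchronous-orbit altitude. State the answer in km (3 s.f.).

A synchronous orbit has period T, so by Kepler's third law a = (μT²/4π²)^(1/3).
μT²/4π² = 4.283×10¹³ × (8.864×10⁴)² / 39.48 = 8.524×10²¹ m³.
a = 2.043×10⁷ m = 20428 km.
Altitude h = a − R = 20428 − 3390 = 17038 km.

h_sync ≈ 17000 km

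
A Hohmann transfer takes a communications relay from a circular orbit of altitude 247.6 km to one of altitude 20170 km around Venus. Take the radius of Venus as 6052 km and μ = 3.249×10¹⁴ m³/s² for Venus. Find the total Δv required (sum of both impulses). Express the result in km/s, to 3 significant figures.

Δv_total ≈ 3.27 km/s

r₁ = 6052 + 247.6 = 6299.6 km = 6.2996×10⁶ m.
r₂ = 6052 + 20170 = 26222 km = 2.6222×10⁷ m.
Transfer ellipse a_t = (r₁ + r₂)/2 = 1.626×10⁷ m.
At r₁: circular v_c1 = √(μ/r₁) = 7182 m/s; transfer-periapsis v_p = √[μ(2/r₁ − 1/a_t)] = 9120 m/s.
Δv₁ = v_p − v_c1 = 1938 m/s.
At r₂: circular v_c2 = √(μ/r₂) = 3520 m/s; transfer-apoapsis v_a = √[μ(2/r₂ − 1/a_t)] = 2191 m/s.
Δv₂ = v_c2 − v_a = 1329 m/s.
Total Δv = Δv₁ + Δv₂ = 3267 m/s = 3.267 km/s.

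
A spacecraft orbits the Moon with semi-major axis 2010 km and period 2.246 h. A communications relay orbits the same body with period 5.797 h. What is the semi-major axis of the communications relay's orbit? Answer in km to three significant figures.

a₂ ≈ 3780 km

Kepler's third law: a³ ∝ T², so a₂ = a₁ (T₂/T₁)^(2/3).
T₂/T₁ = 2.581, (T₂/T₁)^(2/3) = 1.882.
a₂ = 2010 × 1.882 = 3782 km.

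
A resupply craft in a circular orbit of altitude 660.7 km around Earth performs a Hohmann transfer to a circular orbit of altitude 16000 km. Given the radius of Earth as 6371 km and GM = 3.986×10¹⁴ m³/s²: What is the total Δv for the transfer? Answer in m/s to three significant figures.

r₁ = 6371 + 660.7 = 7031.7 km = 7.0317×10⁶ m.
r₂ = 6371 + 16000 = 22371 km = 2.2371×10⁷ m.
Transfer ellipse a_t = (r₁ + r₂)/2 = 1.470×10⁷ m.
At r₁: circular v_c1 = √(μ/r₁) = 7529 m/s; transfer-perigee v_p = √[μ(2/r₁ − 1/a_t)] = 9288 m/s.
Δv₁ = v_p − v_c1 = 1759 m/s.
At r₂: circular v_c2 = √(μ/r₂) = 4221 m/s; transfer-apogee v_a = √[μ(2/r₂ − 1/a_t)] = 2919 m/s.
Δv₂ = v_c2 − v_a = 1302 m/s.
Total Δv = Δv₁ + Δv₂ = 3060 m/s.

Δv_total ≈ 3060 m/s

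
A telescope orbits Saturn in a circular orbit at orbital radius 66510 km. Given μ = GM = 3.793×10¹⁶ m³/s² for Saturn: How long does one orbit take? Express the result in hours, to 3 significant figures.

T ≈ 4.86 hours

r = 66510 km = 6.651×10⁷ m.
Kepler's third law: T = 2π√(r³/μ) = 2π√((6.651×10⁷)³ / 3.793×10¹⁶).
r³/μ = 7.757×10⁶ s², so T = 2π × 2.785×10³ = 1.750×10⁴ s.
Converting: 1.750×10⁴ s ÷ 3600 = 4.861 hours.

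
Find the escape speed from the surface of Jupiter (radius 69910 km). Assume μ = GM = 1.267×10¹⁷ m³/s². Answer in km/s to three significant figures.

r = R = 6.991×10⁷ m.
Escape speed v_esc = √(2μ/r) = √(2 × 1.267×10¹⁷ / 6.991×10⁷) = √(3.625×10⁹) = 60210 m/s.
= 60.21 km/s.

v_esc ≈ 60.2 km/s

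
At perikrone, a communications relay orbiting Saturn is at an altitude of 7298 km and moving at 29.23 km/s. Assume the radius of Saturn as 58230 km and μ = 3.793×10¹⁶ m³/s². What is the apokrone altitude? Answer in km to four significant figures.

r_p = 58230 + 7298 = 65528 km = 6.553×10⁷ m.
Specific energy ε = v²/2 − μ/r = -1.516×10⁸ J/kg, so a = −μ/(2ε) = 1.251×10⁸ m.
The apsides satisfy r_p + r_a = 2a, so the apokrone radius is 2a − r_p = 1.846×10⁸ m = 1.8460×10⁵ km.
Apokrone altitude = 1.8460×10⁵ − 58230 = 1.2637×10⁵ km.

apokrone altitude ≈ 1.264×10⁵ km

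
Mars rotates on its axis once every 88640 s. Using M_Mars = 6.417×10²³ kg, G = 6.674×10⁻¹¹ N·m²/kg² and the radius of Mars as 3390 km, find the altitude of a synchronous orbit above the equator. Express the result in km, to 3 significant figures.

μ = GM = 6.674×10⁻¹¹ × 6.417×10²³ = 4.283×10¹³ m³/s².
A synchronous orbit has period T, so by Kepler's third law a = (μT²/4π²)^(1/3).
μT²/4π² = 4.283×10¹³ × (8.864×10⁴)² / 39.48 = 8.524×10²¹ m³.
a = 2.043×10⁷ m = 20427 km.
Altitude h = a − R = 20427 − 3390 = 17037 km.

h_sync ≈ 17000 km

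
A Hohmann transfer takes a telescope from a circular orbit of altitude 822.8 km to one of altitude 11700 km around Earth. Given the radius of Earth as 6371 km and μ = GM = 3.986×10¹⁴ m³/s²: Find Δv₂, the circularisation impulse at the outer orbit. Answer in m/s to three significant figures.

r₁ = 6371 + 822.8 = 7193.8 km = 7.1938×10⁶ m.
r₂ = 6371 + 11700 = 18071 km = 1.8071×10⁷ m.
Transfer ellipse a_t = (r₁ + r₂)/2 = 1.263×10⁷ m.
At r₁: circular v_c1 = √(μ/r₁) = 7444 m/s; transfer-perigee v_p = √[μ(2/r₁ − 1/a_t)] = 8903 m/s.
At r₂: circular v_c2 = √(μ/r₂) = 4697 m/s; transfer-apogee v_a = √[μ(2/r₂ − 1/a_t)] = 3544 m/s.
Δv₂ = v_c2 − v_a = 1152 m/s.

Δv ≈ 1150 m/s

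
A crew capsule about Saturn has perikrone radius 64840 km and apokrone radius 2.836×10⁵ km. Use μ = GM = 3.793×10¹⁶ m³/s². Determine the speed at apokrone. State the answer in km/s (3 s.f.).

v ≈ 7.06 km/s

Semi-major axis a = (r_p + r_a)/2 = 1.7422×10⁵ km = 1.742×10⁸ m.
Vis-viva: v² = μ(2/r − 1/a) = 3.793×10¹⁶ × (7.052×10⁻⁹ − 5.740×10⁻⁹) = 4.978×10⁷ m²/s².
v = 7055 m/s = 7.055 km/s.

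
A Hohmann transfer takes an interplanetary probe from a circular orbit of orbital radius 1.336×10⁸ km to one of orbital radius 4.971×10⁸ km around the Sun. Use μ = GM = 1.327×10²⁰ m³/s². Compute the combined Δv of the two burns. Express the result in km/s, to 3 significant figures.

r₁ = 1.336×10⁸ km = 1.336×10¹¹ m.
r₂ = 4.971×10⁸ km = 4.971×10¹¹ m.
Transfer ellipse a_t = (r₁ + r₂)/2 = 3.154×10¹¹ m.
At r₁: circular v_c1 = √(μ/r₁) = 31520 m/s; transfer-perihelion v_p = √[μ(2/r₁ − 1/a_t)] = 39570 m/s.
Δv₁ = v_p − v_c1 = 8053 m/s.
At r₂: circular v_c2 = √(μ/r₂) = 16340 m/s; transfer-aphelion v_a = √[μ(2/r₂ − 1/a_t)] = 10630 m/s.
Δv₂ = v_c2 − v_a = 5704 m/s.
Total Δv = Δv₁ + Δv₂ = 13760 m/s = 13.76 km/s.

Δv_total ≈ 13.8 km/s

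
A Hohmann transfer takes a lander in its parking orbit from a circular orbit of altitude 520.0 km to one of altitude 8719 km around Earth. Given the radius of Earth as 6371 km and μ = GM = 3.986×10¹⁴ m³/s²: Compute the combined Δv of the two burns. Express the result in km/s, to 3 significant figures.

Δv_total ≈ 2.38 km/s

r₁ = 6371 + 520.0 = 6891.0 km = 6.8910×10⁶ m.
r₂ = 6371 + 8719 = 15090 km = 1.5090×10⁷ m.
Transfer ellipse a_t = (r₁ + r₂)/2 = 1.099×10⁷ m.
At r₁: circular v_c1 = √(μ/r₁) = 7605 m/s; transfer-perigee v_p = √[μ(2/r₁ − 1/a_t)] = 8912 m/s.
Δv₁ = v_p − v_c1 = 1306 m/s.
At r₂: circular v_c2 = √(μ/r₂) = 5140 m/s; transfer-apogee v_a = √[μ(2/r₂ − 1/a_t)] = 4070 m/s.
Δv₂ = v_c2 − v_a = 1070 m/s.
Total Δv = Δv₁ + Δv₂ = 2376 m/s = 2.376 km/s.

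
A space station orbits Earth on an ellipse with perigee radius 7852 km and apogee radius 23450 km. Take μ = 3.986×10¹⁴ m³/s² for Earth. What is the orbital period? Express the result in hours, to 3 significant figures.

T ≈ 5.41 hours

Semi-major axis a = (r_p + r_a)/2 = (7852.0 + 23450)/2 = 15651 km = 1.565×10⁷ m.
By Kepler's third law T = 2π√(a³/μ) = 2π × 3.101×10³ = 1.949×10⁴ s.
= 5.413 hours.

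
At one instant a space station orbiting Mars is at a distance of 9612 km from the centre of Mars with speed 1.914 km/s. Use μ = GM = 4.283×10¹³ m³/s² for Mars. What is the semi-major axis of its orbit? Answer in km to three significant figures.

a ≈ 8160 km

r = 9.612×10⁶ m.
Vis-viva rearranged: 1/a = 2/r − v²/μ = 2.081×10⁻⁷ − 8.553×10⁻⁸ = 1.225×10⁻⁷ m⁻¹.
a = 8.161×10⁶ m = 8160.6 km.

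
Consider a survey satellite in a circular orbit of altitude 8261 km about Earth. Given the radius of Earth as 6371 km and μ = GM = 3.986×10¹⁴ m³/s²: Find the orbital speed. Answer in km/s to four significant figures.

v ≈ 5.219 km/s

r = 6371 + 8261 = 14632 km = 1.4632×10⁷ m.
For a circular orbit v = √(μ/r) = √(3.986×10¹⁴ / 1.463×10⁷) = √(2.724×10⁷) = 5219 m/s.
That is 5.219 km/s.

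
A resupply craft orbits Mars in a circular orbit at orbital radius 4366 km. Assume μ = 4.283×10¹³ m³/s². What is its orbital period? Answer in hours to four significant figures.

T ≈ 2.433 hours

r = 4366 km = 4.366×10⁶ m.
Kepler's third law: T = 2π√(r³/μ) = 2π√((4.366×10⁶)³ / 4.283×10¹³).
r³/μ = 1.943×10⁶ s², so T = 2π × 1.394×10³ = 8.759×10³ s.
Converting: 8.759×10³ s ÷ 3600 = 2.433 hours.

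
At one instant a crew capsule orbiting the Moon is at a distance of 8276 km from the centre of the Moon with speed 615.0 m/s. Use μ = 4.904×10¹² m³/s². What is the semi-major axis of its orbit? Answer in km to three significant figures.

a ≈ 6080 km

r = 8.276×10⁶ m.
Specific orbital energy ε = v²/2 − μ/r = (615.0)²/2 − 4.904×10¹²/8.276×10⁶ = -4.034×10⁵ J/kg.
Since ε = −μ/(2a), a = −μ/(2ε) = 6.078×10⁶ m = 6077.7 km.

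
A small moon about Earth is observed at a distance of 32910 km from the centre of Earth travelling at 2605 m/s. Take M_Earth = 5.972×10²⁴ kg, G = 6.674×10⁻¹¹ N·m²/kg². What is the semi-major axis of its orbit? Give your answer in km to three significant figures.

a ≈ 22900 km

μ = GM = 6.674×10⁻¹¹ × 5.972×10²⁴ = 3.986×10¹⁴ m³/s².
r = 3.291×10⁷ m.
Specific orbital energy ε = v²/2 − μ/r = (2605)²/2 − 3.986×10¹⁴/3.291×10⁷ = -8.718×10⁶ J/kg.
Since ε = −μ/(2a), a = −μ/(2ε) = 2.286×10⁷ m = 22859 km.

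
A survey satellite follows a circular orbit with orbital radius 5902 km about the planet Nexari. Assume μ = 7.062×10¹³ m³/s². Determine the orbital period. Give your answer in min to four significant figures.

T ≈ 178.7 min

r = 5902 km = 5.902×10⁶ m.
Kepler's third law: T = 2π√(r³/μ) = 2π√((5.902×10⁶)³ / 7.062×10¹³).
r³/μ = 2.911×10⁶ s², so T = 2π × 1.706×10³ = 1.072×10⁴ s.
Converting: 1.072×10⁴ s ÷ 60.00 = 178.7 min.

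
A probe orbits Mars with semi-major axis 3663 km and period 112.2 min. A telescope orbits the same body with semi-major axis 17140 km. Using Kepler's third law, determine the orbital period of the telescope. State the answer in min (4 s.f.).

Kepler's third law: T² ∝ a³, so T₂ = T₁ (a₂/a₁)^(3/2).
a₂/a₁ = 4.679, (a₂/a₁)^(3/2) = 10.12.
T₂ = 112.2 × 10.12 = 1136 min.

T₂ ≈ 1136 min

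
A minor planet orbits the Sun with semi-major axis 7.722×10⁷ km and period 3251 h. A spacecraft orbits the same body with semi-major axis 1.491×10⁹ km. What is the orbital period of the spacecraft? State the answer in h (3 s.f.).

T₂ ≈ 2.76×10⁵ h

Kepler's third law: T² ∝ a³, so T₂ = T₁ (a₂/a₁)^(3/2).
a₂/a₁ = 19.31, (a₂/a₁)^(3/2) = 84.84.
T₂ = 3251 × 84.84 = 2.758×10⁵ h.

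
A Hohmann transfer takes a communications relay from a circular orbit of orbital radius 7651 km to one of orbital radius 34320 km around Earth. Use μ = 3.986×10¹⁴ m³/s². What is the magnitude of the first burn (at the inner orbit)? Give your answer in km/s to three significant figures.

r₁ = 7651 km = 7.651×10⁶ m.
r₂ = 34320 km = 3.432×10⁷ m.
Transfer ellipse a_t = (r₁ + r₂)/2 = 2.099×10⁷ m.
At r₁: circular v_c1 = √(μ/r₁) = 7218 m/s; transfer-perigee v_p = √[μ(2/r₁ − 1/a_t)] = 9230 m/s.
Δv₁ = v_p − v_c1 = 2013 m/s.
= 2.013 km/s.

Δv ≈ 2.01 km/s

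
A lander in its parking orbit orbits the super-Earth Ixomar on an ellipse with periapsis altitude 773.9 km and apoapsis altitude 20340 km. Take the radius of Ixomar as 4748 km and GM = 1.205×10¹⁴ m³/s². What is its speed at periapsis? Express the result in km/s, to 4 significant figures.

r_p = 4748 + 773.9 = 5521.9 km = 5.5219×10⁶ m.
r_a = 4748 + 20340 = 25088 km = 2.5088×10⁷ m.
Semi-major axis a = (r_p + r_a)/2 = 15305 km = 1.530×10⁷ m.
Vis-viva: v² = μ(2/r − 1/a) = 1.205×10¹⁴ × (3.622×10⁻⁷ − 6.534×10⁻⁸) = 3.577×10⁷ m²/s².
v = 5981 m/s = 5.981 km/s.

v ≈ 5.981 km/s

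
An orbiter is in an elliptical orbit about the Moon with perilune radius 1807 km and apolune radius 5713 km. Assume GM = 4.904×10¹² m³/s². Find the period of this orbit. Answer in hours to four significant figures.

T ≈ 5.746 hours

Semi-major axis a = (r_p + r_a)/2 = (1807.0 + 5713.0)/2 = 3760.0 km = 3.760×10⁶ m.
By Kepler's third law T = 2π√(a³/μ) = 2π × 3.292×10³ = 2.069×10⁴ s.
= 5.746 hours.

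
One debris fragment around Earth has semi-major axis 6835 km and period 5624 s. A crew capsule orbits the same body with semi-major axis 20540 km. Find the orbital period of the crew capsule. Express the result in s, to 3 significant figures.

T₂ ≈ 29300 s

Kepler's third law: T² ∝ a³, so T₂ = T₁ (a₂/a₁)^(3/2).
a₂/a₁ = 3.005, (a₂/a₁)^(3/2) = 5.209.
T₂ = 5624 × 5.209 = 29300 s.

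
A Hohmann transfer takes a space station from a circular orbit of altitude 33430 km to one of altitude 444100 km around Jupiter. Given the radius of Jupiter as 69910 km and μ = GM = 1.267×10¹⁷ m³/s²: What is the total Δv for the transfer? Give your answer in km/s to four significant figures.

r₁ = 69910 + 33430 = 103340 km = 1.0334×10⁸ m.
r₂ = 69910 + 444100 = 514010 km = 5.1401×10⁸ m.
Transfer ellipse a_t = (r₁ + r₂)/2 = 3.087×10⁸ m.
At r₁: circular v_c1 = √(μ/r₁) = 35010 m/s; transfer-perijove v_p = √[μ(2/r₁ − 1/a_t)] = 45180 m/s.
Δv₁ = v_p − v_c1 = 10170 m/s.
At r₂: circular v_c2 = √(μ/r₂) = 15700 m/s; transfer-apojove v_a = √[μ(2/r₂ − 1/a_t)] = 9084 m/s.
Δv₂ = v_c2 − v_a = 6616 m/s.
Total Δv = Δv₁ + Δv₂ = 16790 m/s = 16.79 km/s.

Δv_total ≈ 16.79 km/s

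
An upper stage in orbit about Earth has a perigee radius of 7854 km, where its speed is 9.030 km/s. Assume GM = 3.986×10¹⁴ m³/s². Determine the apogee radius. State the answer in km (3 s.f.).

apogee radius ≈ 32100 km

r_p = 7.854×10⁶ m.
Specific energy ε = v²/2 − μ/r = -9.981×10⁶ J/kg, so a = −μ/(2ε) = 1.997×10⁷ m.
The apsides satisfy r_p + r_a = 2a, so the apogee radius is 2a − r_p = 3.208×10⁷ m = 32083 km.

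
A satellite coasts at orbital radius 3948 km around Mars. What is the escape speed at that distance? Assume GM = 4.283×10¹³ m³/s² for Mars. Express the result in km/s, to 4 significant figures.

r = 3948 km = 3.948×10⁶ m.
Escape speed v_esc = √(2μ/r) = √(2 × 4.283×10¹³ / 3.948×10⁶) = √(2.170×10⁷) = 4658 m/s.
= 4.658 km/s.

v_esc ≈ 4.658 km/s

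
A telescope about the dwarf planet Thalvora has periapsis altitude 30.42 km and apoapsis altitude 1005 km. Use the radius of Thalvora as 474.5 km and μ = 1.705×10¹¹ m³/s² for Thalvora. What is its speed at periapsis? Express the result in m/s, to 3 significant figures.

r_p = 474.5 + 30.42 = 504.92 km = 5.0492×10⁵ m.
r_a = 474.5 + 1005 = 1479.5 km = 1.4795×10⁶ m.
Semi-major axis a = (r_p + r_a)/2 = 992.21 km = 9.922×10⁵ m.
Vis-viva: v² = μ(2/r − 1/a) = 1.705×10¹¹ × (3.961×10⁻⁶ − 1.008×10⁻⁶) = 5.035×10⁵ m²/s².
v = 709.6 m/s.

v ≈ 710 m/s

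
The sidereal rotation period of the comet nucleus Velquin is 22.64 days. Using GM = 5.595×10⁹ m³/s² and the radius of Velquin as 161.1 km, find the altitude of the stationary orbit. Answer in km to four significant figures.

h_sync ≈ 7994 km

T = 22.64 days = 1.956×10⁶ s.
A synchronous orbit has period T, so by Kepler's third law a = (μT²/4π²)^(1/3).
μT²/4π² = 5.595×10⁹ × (1.956×10⁶)² / 39.48 = 5.423×10²⁰ m³.
a = 8.155×10⁶ m = 8154.7 km.
Altitude h = a − R = 8154.7 − 161.1 = 7993.6 km.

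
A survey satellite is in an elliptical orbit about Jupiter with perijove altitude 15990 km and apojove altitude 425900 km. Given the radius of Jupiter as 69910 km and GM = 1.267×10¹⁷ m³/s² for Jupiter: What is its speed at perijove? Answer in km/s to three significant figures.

v ≈ 50.1 km/s

r_p = 69910 + 15990 = 85900 km = 8.5900×10⁷ m.
r_a = 69910 + 425900 = 495810 km = 4.9581×10⁸ m.
Semi-major axis a = (r_p + r_a)/2 = 2.9086×10⁵ km = 2.909×10⁸ m.
Vis-viva: v² = μ(2/r − 1/a) = 1.267×10¹⁷ × (2.328×10⁻⁸ − 3.438×10⁻⁹) = 2.514×10⁹ m²/s².
v = 50140 m/s = 50.14 km/s.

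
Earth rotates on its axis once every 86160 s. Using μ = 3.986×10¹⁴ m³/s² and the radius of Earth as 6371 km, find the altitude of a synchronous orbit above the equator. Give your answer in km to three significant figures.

h_sync ≈ 35800 km

A synchronous orbit has period T, so by Kepler's third law a = (μT²/4π²)^(1/3).
μT²/4π² = 3.986×10¹⁴ × (8.616×10⁴)² / 39.48 = 7.495×10²² m³.
a = 4.216×10⁷ m = 42163 km.
Altitude h = a − R = 42163 − 6371 = 35792 km.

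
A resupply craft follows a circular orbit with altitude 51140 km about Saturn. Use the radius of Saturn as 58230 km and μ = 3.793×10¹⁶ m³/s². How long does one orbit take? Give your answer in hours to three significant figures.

r = 58230 + 51140 = 109370 km = 1.0937×10⁸ m.
Kepler's third law: T = 2π√(r³/μ) = 2π√((1.094×10⁸)³ / 3.793×10¹⁶).
r³/μ = 3.449×10⁷ s², so T = 2π × 5.873×10³ = 3.690×10⁴ s.
Converting: 3.690×10⁴ s ÷ 3600 = 10.25 hours.

T ≈ 10.3 hours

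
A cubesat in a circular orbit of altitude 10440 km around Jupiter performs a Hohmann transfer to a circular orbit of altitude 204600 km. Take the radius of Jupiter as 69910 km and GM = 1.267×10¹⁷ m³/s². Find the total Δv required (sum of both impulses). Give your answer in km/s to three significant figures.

r₁ = 69910 + 10440 = 80350 km = 8.0350×10⁷ m.
r₂ = 69910 + 204600 = 274510 km = 2.7451×10⁸ m.
Transfer ellipse a_t = (r₁ + r₂)/2 = 1.774×10⁸ m.
At r₁: circular v_c1 = √(μ/r₁) = 39710 m/s; transfer-perijove v_p = √[μ(2/r₁ − 1/a_t)] = 49390 m/s.
Δv₁ = v_p − v_c1 = 9683 m/s.
At r₂: circular v_c2 = √(μ/r₂) = 21480 m/s; transfer-apojove v_a = √[μ(2/r₂ − 1/a_t)] = 14460 m/s.
Δv₂ = v_c2 − v_a = 7026 m/s.
Total Δv = Δv₁ + Δv₂ = 16710 m/s = 16.71 km/s.

Δv_total ≈ 16.7 km/s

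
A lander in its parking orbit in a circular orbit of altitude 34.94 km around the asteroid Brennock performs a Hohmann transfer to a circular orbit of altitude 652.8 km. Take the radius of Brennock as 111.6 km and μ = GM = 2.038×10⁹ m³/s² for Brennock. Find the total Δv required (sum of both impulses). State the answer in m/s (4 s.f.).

Δv_total ≈ 57.19 m/s

r₁ = 111.6 + 34.94 = 146.54 km = 1.4654×10⁵ m.
r₂ = 111.6 + 652.8 = 764.40 km = 7.6440×10⁵ m.
Transfer ellipse a_t = (r₁ + r₂)/2 = 4.555×10⁵ m.
At r₁: circular v_c1 = √(μ/r₁) = 117.9 m/s; transfer-periapsis v_p = √[μ(2/r₁ − 1/a_t)] = 152.8 m/s.
Δv₁ = v_p − v_c1 = 34.85 m/s.
At r₂: circular v_c2 = √(μ/r₂) = 51.63 m/s; transfer-apoapsis v_a = √[μ(2/r₂ − 1/a_t)] = 29.29 m/s.
Δv₂ = v_c2 − v_a = 22.35 m/s.
Total Δv = Δv₁ + Δv₂ = 57.19 m/s.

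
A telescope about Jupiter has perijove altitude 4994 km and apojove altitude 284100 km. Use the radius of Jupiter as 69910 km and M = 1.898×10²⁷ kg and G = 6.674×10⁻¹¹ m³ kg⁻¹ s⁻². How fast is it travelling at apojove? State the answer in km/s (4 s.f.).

v ≈ 11.18 km/s

μ = GM = 6.674×10⁻¹¹ × 1.898×10²⁷ = 1.267×10¹⁷ m³/s².
r_p = 69910 + 4994 = 74904 km = 7.4904×10⁷ m.
r_a = 69910 + 284100 = 354010 km = 3.5401×10⁸ m.
Semi-major axis a = (r_p + r_a)/2 = 2.1446×10⁵ km = 2.145×10⁸ m.
Vis-viva: v² = μ(2/r − 1/a) = 1.267×10¹⁷ × (5.650×10⁻⁹ − 4.663×10⁻⁹) = 1.250×10⁸ m²/s².
v = 11180 m/s = 11.18 km/s.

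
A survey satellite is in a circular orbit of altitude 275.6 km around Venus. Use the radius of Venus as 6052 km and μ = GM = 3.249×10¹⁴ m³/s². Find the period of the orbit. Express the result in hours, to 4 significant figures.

T ≈ 1.541 hours

r = 6052 + 275.6 = 6327.6 km = 6.3276×10⁶ m.
Kepler's third law: T = 2π√(r³/μ) = 2π√((6.328×10⁶)³ / 3.249×10¹⁴).
r³/μ = 7.798×10⁵ s², so T = 2π × 8.830×10² = 5.548×10³ s.
Converting: 5.548×10³ s ÷ 3600 = 1.541 hours.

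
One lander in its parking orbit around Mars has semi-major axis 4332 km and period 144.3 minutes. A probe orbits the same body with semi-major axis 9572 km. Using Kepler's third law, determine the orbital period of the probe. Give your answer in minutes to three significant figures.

T₂ ≈ 474 minutes

Kepler's third law: T² ∝ a³, so T₂ = T₁ (a₂/a₁)^(3/2).
a₂/a₁ = 2.210, (a₂/a₁)^(3/2) = 3.285.
T₂ = 144.3 × 3.285 = 474.0 minutes.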